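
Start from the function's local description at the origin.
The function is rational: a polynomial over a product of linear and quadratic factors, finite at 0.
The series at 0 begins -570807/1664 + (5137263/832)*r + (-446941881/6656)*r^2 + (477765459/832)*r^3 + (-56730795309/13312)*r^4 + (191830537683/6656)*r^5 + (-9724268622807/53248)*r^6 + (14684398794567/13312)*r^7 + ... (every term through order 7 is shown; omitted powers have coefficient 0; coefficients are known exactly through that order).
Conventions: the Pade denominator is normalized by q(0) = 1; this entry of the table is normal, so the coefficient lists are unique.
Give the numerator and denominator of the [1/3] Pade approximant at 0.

Taylor coefficients needed (read off): a_0 = -570807/1664, a_1 = 5137263/832, a_2 = -446941881/6656, a_3 = 477765459/832, a_4 = -56730795309/13312.
Write the denominator as Q(r) = 1 + q1*r + q2*r^2 + q3*r^3. Requiring Q*f - P = O(r^5) with deg P <= 1 kills the coefficients of r^2..r^4 in Q*f:
  r^2: a_2 + q1*a_1 + q2*a_0 = 0, i.e. -446941881/6656 + (5137263/832)*q1 + (-570807/1664)*q2 = 0.
  r^3: a_3 + q1*a_2 + q2*a_1 + q3*a_0 = 0, i.e. 477765459/832 + (-446941881/6656)*q1 + (5137263/832)*q2 + (-570807/1664)*q3 = 0.
  r^4: a_4 + q1*a_3 + q2*a_2 + q3*a_1 = 0, i.e. -56730795309/13312 + (477765459/832)*q1 + (-446941881/6656)*q2 + (5137263/832)*q3 = 0.
Solving this linear system: q1 = 4383/272, q2 = 12825/136, q3 = 236223/1088.
The numerator is Q*f truncated at degree 1: P0 = a_0 = -570807/1664; P1 = a_1 + q1*a_0 = 292823991/452608.

The Pade approximant has numerator coefficients [-570807/1664, 292823991/452608]; denominator coefficients [1, 4383/272, 12825/136, 236223/1088].


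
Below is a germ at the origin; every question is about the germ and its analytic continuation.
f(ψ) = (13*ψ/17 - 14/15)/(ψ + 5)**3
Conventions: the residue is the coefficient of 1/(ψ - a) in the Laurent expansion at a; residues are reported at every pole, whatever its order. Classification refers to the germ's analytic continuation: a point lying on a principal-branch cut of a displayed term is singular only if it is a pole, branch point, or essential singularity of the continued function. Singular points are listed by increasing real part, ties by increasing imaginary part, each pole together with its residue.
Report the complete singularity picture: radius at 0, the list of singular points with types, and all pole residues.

Radius of convergence at 0: 5.
At -5: a pole of order 3; residue 0.

Denominator factor (ψ + 5)^3: pole of order 3 at -5, modulus 5.
The radius of convergence is the smallest modulus among the singular points: 5.
At the order-3 pole -5 set g(ψ) = (ψ - (-5))^3*f(ψ) = 13*ψ/17 - 14/15.
Order-3 pole: residue = g''(a)/2; g''(-5) = 0, so the residue is 0.


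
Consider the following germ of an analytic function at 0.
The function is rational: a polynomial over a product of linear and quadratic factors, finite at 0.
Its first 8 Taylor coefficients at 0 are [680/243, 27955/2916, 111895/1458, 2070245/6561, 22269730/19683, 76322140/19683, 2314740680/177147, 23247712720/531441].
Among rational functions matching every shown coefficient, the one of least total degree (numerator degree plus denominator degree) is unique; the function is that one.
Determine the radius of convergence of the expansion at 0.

The radius of convergence is 3/10.

No rational of total degree below 4 reproduces all 8 coefficients; solving the [2/2] Pade equations on them gives f(φ) = (10*φ**2 - 25*φ/32 + 17/27)/((φ - 3/4)*(φ - 3/10)), whose expansion matches every shown term.
Denominator factor (φ - 3/4): pole of order 1 at 3/4, modulus 3/4.
Denominator factor (φ - 3/10): pole of order 1 at 3/10, modulus 3/10.
The radius of convergence is the smallest modulus among the singular points: 3/10.


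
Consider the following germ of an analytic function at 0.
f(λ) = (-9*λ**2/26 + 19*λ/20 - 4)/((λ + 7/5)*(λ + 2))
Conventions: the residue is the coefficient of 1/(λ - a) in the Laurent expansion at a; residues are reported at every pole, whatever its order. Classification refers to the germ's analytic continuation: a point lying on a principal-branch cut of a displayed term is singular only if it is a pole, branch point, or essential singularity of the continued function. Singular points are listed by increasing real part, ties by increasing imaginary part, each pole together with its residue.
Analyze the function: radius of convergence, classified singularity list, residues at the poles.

Denominator factor (λ + 7/5): pole of order 1 at -7/5, modulus 7/5.
Denominator factor (λ + 2): pole of order 1 at -2, modulus 2.
The radius of convergence is the smallest modulus among the singular points: 7/5.
At the order-1 pole -2 set g(λ) = (λ - (-2))*f(λ) = (-9*λ**2/26 + 19*λ/20 - 4)/(λ + 7/5).
Simple pole: residue = g(a) at a = -2, which is 947/78.
At the order-1 pole -7/5 set g(λ) = (λ - (-7/5))*f(λ) = (-9*λ**2/26 + 19*λ/20 - 4)/(λ + 2).
Simple pole: residue = g(a) at a = -7/5, which is -7811/780.
List the singular points by increasing real part (a conjugate pair: the negative imaginary part first).

Radius of convergence at 0: 7/5.
At -2: a pole of order 1; residue 947/78.
At -7/5: a pole of order 1; residue -7811/780.


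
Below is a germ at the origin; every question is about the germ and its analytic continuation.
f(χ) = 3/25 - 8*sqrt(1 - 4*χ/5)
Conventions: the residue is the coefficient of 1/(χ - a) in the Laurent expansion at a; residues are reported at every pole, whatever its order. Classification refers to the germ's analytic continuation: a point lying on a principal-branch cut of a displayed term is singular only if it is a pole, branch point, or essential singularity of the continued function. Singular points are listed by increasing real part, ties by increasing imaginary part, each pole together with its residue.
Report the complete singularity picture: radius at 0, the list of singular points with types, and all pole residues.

Branch term (-8)*sqrt(1 - χ/(5/4)): its argument vanishes at χ = 5/4, a square-root branch point, modulus 5/4.
The radius of convergence is the smallest modulus among the singular points: 5/4.

Radius of convergence at 0: 5/4.
At 5/4: an algebraic (square-root) branch point.


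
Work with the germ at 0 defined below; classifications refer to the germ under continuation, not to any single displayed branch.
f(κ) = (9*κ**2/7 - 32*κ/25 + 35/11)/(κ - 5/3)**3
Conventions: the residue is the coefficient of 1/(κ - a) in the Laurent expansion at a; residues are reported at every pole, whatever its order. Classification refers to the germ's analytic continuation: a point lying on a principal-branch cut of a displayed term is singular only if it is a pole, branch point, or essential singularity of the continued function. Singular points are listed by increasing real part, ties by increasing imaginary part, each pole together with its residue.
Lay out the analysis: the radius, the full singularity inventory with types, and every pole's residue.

Denominator factor (κ - 5/3)^3: pole of order 3 at 5/3, modulus 5/3.
The radius of convergence is the smallest modulus among the singular points: 5/3.
At the order-3 pole 5/3 set g(κ) = (κ - (5/3))^3*f(κ) = 9*κ**2/7 - 32*κ/25 + 35/11.
Order-3 pole: residue = g''(a)/2; g''(5/3) = 18/7, so the residue is 9/7.

Radius of convergence at 0: 5/3.
At 5/3: a pole of order 3; residue 9/7.


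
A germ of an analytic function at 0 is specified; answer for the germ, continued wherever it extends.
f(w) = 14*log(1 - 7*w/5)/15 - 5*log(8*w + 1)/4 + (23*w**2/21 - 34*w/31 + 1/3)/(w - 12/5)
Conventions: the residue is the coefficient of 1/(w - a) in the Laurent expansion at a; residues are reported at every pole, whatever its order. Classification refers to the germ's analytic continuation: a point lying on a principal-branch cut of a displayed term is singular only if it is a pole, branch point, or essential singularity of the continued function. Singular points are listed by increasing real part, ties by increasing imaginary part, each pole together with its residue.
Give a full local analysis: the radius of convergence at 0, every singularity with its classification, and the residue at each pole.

Radius of convergence at 0: 1/8.
At -1/8: a logarithmic branch point.
At 5/7: a logarithmic branch point.
At 12/5: a pole of order 1; residue 65257/16275.

Denominator factor (w - 12/5): pole of order 1 at 12/5, modulus 12/5.
Branch term (14/15)*log(1 - w/(5/7)): its argument vanishes at w = 5/7, a logarithmic branch point, modulus 5/7.
Branch term (-5/4)*log(1 - w/(-1/8)): its argument vanishes at w = -1/8, a logarithmic branch point, modulus 1/8.
The radius of convergence is the smallest modulus among the singular points: 1/8.
The branch terms are analytic at 12/5 and contribute nothing to the residue; only the rational part matters.
At the order-1 pole 12/5 set g(w) = (w - (12/5))*(rational part) = 23*w**2/21 - 34*w/31 + 1/3.
Simple pole: residue = g(a) at a = 12/5, which is 65257/16275.
List the singular points by increasing real part (a conjugate pair: the negative imaginary part first).


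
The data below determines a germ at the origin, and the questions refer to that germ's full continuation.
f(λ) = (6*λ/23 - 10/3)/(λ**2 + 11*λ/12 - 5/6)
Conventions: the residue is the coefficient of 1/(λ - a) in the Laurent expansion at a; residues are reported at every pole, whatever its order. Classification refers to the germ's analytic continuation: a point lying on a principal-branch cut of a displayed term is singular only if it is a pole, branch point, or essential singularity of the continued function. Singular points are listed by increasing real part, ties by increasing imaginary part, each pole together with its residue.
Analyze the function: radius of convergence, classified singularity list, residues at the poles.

Radius of convergence at 0: -11/24 + (1/24)*sqrt(601).
At -11/24 - (1/24)*sqrt(601): a pole of order 1; residue 3/23 + (953/13823)*sqrt(601).
At -11/24 + (1/24)*sqrt(601): a pole of order 1; residue 3/23 - (953/13823)*sqrt(601).

Denominator factor (λ**2 + 11*λ/12 - 5/6): discriminant 601/144, real irrational roots -11/24 + (1/24)*sqrt(601) and -11/24 - (1/24)*sqrt(601); poles of order 1, moduli -11/24 + (1/24)*sqrt(601) and 11/24 + (1/24)*sqrt(601).
The radius of convergence is the smallest modulus among the singular points: -11/24 + (1/24)*sqrt(601).
The factor λ**2 + 11*λ/12 - 5/6 splits as (λ - a)(λ - a') with a = -11/24 - (1/24)*sqrt(601), a' = -11/24 + (1/24)*sqrt(601). At the order-1 pole a set g(λ) = (λ - a)*f(λ) = [6*λ/23 - 10/3] / (λ - a').
Simple pole: residue = g(a) at a = -11/24 - (1/24)*sqrt(601), which is 3/23 + (953/13823)*sqrt(601).
The factor λ**2 + 11*λ/12 - 5/6 splits as (λ - a)(λ - a') with a = -11/24 + (1/24)*sqrt(601), a' = -11/24 - (1/24)*sqrt(601). At the order-1 pole a set g(λ) = (λ - a)*f(λ) = [6*λ/23 - 10/3] / (λ - a').
Simple pole: residue = g(a) at a = -11/24 + (1/24)*sqrt(601), which is 3/23 - (953/13823)*sqrt(601).
List the singular points by increasing real part (a conjugate pair: the negative imaginary part first).


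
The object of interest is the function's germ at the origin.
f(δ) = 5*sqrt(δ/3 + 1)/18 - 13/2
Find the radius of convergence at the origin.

Branch term (5/18)*sqrt(1 - δ/(-3)): its argument vanishes at δ = -3, a square-root branch point, modulus 3.
The radius of convergence is the smallest modulus among the singular points: 3.

The radius of convergence is 3.


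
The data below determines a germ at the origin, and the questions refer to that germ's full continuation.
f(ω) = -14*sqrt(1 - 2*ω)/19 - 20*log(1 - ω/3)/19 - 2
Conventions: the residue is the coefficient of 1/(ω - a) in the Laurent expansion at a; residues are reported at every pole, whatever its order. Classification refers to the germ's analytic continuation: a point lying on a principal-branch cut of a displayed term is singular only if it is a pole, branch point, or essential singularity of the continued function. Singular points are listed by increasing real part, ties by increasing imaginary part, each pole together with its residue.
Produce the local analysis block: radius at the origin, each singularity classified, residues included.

Branch term (-20/19)*log(1 - ω/(3)): its argument vanishes at ω = 3, a logarithmic branch point, modulus 3.
Branch term (-14/19)*sqrt(1 - ω/(1/2)): its argument vanishes at ω = 1/2, a square-root branch point, modulus 1/2.
The radius of convergence is the smallest modulus among the singular points: 1/2.
List the singular points by increasing real part (a conjugate pair: the negative imaginary part first).

Radius of convergence at 0: 1/2.
At 1/2: an algebraic (square-root) branch point.
At 3: a logarithmic branch point.


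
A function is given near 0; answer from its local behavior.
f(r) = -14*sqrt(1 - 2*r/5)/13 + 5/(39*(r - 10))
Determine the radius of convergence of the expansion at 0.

The radius of convergence is 5/2.

Denominator factor (r - 10): pole of order 1 at 10, modulus 10.
Branch term (-14/13)*sqrt(1 - r/(5/2)): its argument vanishes at r = 5/2, a square-root branch point, modulus 5/2.
The radius of convergence is the smallest modulus among the singular points: 5/2.


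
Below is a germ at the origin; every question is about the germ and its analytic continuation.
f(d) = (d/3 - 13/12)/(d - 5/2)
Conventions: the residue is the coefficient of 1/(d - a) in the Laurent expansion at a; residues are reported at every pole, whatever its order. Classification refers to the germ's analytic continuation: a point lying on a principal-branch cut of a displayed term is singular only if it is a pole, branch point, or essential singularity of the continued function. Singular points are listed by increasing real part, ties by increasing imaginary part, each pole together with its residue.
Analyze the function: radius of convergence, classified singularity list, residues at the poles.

Denominator factor (d - 5/2): pole of order 1 at 5/2, modulus 5/2.
The radius of convergence is the smallest modulus among the singular points: 5/2.
At the order-1 pole 5/2 set g(d) = (d - (5/2))*f(d) = d/3 - 13/12.
Simple pole: residue = g(a) at a = 5/2, which is -1/4.

Radius of convergence at 0: 5/2.
At 5/2: a pole of order 1; residue -1/4.


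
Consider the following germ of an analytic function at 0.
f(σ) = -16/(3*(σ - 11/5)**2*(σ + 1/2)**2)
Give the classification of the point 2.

Denominator factors: σ + 1/2 = 5/2 at σ = 2; σ - 11/5 = -1/5 at σ = 2 — none vanishes.
So the germ continues analytically to 2.

The point is a regular point.


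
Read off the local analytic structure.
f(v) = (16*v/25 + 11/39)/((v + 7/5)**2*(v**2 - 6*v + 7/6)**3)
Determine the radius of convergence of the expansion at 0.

The radius of convergence is 3 - (1/6)*sqrt(282).

Denominator factor (v + 7/5)^2: pole of order 2 at -7/5, modulus 7/5.
Denominator factor (v**2 - 6*v + 7/6)^3: discriminant 94/3, real irrational roots 3 + (1/6)*sqrt(282) and 3 - (1/6)*sqrt(282); poles of order 3, moduli 3 + (1/6)*sqrt(282) and 3 - (1/6)*sqrt(282).
The radius of convergence is the smallest modulus among the singular points: 3 - (1/6)*sqrt(282).


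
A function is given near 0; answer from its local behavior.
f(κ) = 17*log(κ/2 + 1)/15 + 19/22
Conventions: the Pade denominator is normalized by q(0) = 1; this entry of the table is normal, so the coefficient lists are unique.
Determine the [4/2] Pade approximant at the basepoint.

The Pade approximant has numerator coefficients [19/22, 377/330, 1277/3960, 17/1800, -17/43200]; denominator coefficients [1, 2/3, 1/10].

Taylor coefficients needed (expand at 0): a_0 = 19/22, a_1 = 17/30, a_2 = -17/120, a_3 = 17/360, a_4 = -17/960, a_5 = 17/2400, a_6 = -17/5760.
Write the denominator as Q(κ) = 1 + q1*κ + q2*κ^2. Requiring Q*f - P = O(κ^7) with deg P <= 4 kills the coefficients of κ^5..κ^6 in Q*f:
  κ^5: a_5 + q1*a_4 + q2*a_3 = 0, i.e. 17/2400 + (-17/960)*q1 + (17/360)*q2 = 0.
  κ^6: a_6 + q1*a_5 + q2*a_4 = 0, i.e. -17/5760 + (17/2400)*q1 + (-17/960)*q2 = 0.
Solving this linear system: q1 = 2/3, q2 = 1/10.
The numerator is Q*f truncated at degree 4: P0 = a_0 = 19/22; P1 = a_1 + q1*a_0 = 377/330; P2 = a_2 + q1*a_1 + q2*a_0 = 1277/3960; P3 = a_3 + q1*a_2 + q2*a_1 = 17/1800; P4 = a_4 + q1*a_3 + q2*a_2 = -17/43200.


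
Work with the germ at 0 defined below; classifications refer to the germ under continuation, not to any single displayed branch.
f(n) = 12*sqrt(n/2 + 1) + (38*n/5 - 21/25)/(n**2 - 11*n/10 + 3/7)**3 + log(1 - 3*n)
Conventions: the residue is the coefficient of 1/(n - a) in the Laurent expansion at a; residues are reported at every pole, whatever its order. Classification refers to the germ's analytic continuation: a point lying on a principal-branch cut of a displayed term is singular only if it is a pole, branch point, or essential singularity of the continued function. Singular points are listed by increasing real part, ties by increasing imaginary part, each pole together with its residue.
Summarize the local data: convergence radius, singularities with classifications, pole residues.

Radius of convergence at 0: 1/3.
At -2: an algebraic (square-root) branch point.
At 1/3: a logarithmic branch point.
At (11/20) - ((1/140)*sqrt(2471))*i: a pole of order 3; residue ((98196000/43986977)*sqrt(2471))*i.
At (11/20) + ((1/140)*sqrt(2471))*i: a pole of order 3; residue -((98196000/43986977)*sqrt(2471))*i.

Denominator factor (n**2 - 11*n/10 + 3/7)^3: discriminant -353/700, complex-conjugate roots (11/20) + ((1/140)*sqrt(2471))*i and (11/20) - ((1/140)*sqrt(2471))*i; poles of order 3, moduli (1/7)*sqrt(21) and (1/7)*sqrt(21).
Branch term (1)*log(1 - n/(1/3)): its argument vanishes at n = 1/3, a logarithmic branch point, modulus 1/3.
Branch term (12)*sqrt(1 - n/(-2)): its argument vanishes at n = -2, a square-root branch point, modulus 2.
The radius of convergence is the smallest modulus among the singular points: 1/3.
The branch terms are analytic at (11/20) - ((1/140)*sqrt(2471))*i and contribute nothing to the residue; only the rational part matters.
The factor n**2 - 11*n/10 + 3/7 splits as (n - a)(n - a') with a = (11/20) - ((1/140)*sqrt(2471))*i, a' = (11/20) + ((1/140)*sqrt(2471))*i. At the order-3 pole a set g(n) = (n - a)^3*(rational part) = [38*n/5 - 21/25] / (n - a')^3.
Order-3 pole: residue = g''(a)/2; g''((11/20) - ((1/140)*sqrt(2471))*i) = ((196392000/43986977)*sqrt(2471))*i, so the residue is ((98196000/43986977)*sqrt(2471))*i.
The branch terms are analytic at (11/20) + ((1/140)*sqrt(2471))*i and contribute nothing to the residue; only the rational part matters.
The factor n**2 - 11*n/10 + 3/7 splits as (n - a)(n - a') with a = (11/20) + ((1/140)*sqrt(2471))*i, a' = (11/20) - ((1/140)*sqrt(2471))*i. At the order-3 pole a set g(n) = (n - a)^3*(rational part) = [38*n/5 - 21/25] / (n - a')^3.
Order-3 pole: residue = g''(a)/2; g''((11/20) + ((1/140)*sqrt(2471))*i) = -((196392000/43986977)*sqrt(2471))*i, so the residue is -((98196000/43986977)*sqrt(2471))*i.
List the singular points by increasing real part (a conjugate pair: the negative imaginary part first).


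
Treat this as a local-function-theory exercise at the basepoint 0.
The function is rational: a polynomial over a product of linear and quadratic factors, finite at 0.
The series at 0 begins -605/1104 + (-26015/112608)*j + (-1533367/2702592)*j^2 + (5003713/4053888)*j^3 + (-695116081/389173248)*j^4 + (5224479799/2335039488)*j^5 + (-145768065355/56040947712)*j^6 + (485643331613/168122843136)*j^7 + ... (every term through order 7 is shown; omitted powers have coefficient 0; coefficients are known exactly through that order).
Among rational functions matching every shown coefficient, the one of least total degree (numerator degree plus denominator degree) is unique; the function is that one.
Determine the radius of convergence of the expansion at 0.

No rational of total degree below 4 reproduces all 8 coefficients; solving the [2/2] Pade equations on them gives f(j) = (-19*j**2/11 - 25*j/17 - 15/23)/(j + 12/11)**2, whose expansion matches every shown term.
Denominator factor (j + 12/11)^2: pole of order 2 at -12/11, modulus 12/11.
The radius of convergence is the smallest modulus among the singular points: 12/11.

The radius of convergence is 12/11.


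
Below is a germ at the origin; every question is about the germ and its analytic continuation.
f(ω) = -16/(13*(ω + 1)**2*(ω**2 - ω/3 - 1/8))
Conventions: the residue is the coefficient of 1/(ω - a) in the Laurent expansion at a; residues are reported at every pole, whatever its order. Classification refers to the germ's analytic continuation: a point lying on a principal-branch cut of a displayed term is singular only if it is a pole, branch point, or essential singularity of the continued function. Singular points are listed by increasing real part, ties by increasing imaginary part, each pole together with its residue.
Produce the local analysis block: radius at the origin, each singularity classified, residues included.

Radius of convergence at 0: -1/6 + (1/12)*sqrt(22).
At -1: a pole of order 2; residue -21504/10933.
At 1/6 - (1/12)*sqrt(22): a pole of order 1; residue 10752/10933 + (41856/120263)*sqrt(22).
At 1/6 + (1/12)*sqrt(22): a pole of order 1; residue 10752/10933 - (41856/120263)*sqrt(22).

Denominator factor (ω + 1)^2: pole of order 2 at -1, modulus 1.
Denominator factor (ω**2 - ω/3 - 1/8): discriminant 11/18, real irrational roots 1/6 + (1/12)*sqrt(22) and 1/6 - (1/12)*sqrt(22); poles of order 1, moduli 1/6 + (1/12)*sqrt(22) and -1/6 + (1/12)*sqrt(22).
The radius of convergence is the smallest modulus among the singular points: -1/6 + (1/12)*sqrt(22).
At the order-2 pole -1 set g(ω) = (ω - (-1))^2*f(ω) = -16/(13*(ω**2 - ω/3 - 1/8)).
Order-2 pole: residue = g'(a); g'(-1) = -21504/10933, so the residue is -21504/10933.
The factor ω**2 - ω/3 - 1/8 splits as (ω - a)(ω - a') with a = 1/6 - (1/12)*sqrt(22), a' = 1/6 + (1/12)*sqrt(22). At the order-1 pole a set g(ω) = (ω - a)*f(ω) = [-16/(13*(ω + 1)**2)] / (ω - a').
Simple pole: residue = g(a) at a = 1/6 - (1/12)*sqrt(22), which is 10752/10933 + (41856/120263)*sqrt(22).
The factor ω**2 - ω/3 - 1/8 splits as (ω - a)(ω - a') with a = 1/6 + (1/12)*sqrt(22), a' = 1/6 - (1/12)*sqrt(22). At the order-1 pole a set g(ω) = (ω - a)*f(ω) = [-16/(13*(ω + 1)**2)] / (ω - a').
Simple pole: residue = g(a) at a = 1/6 + (1/12)*sqrt(22), which is 10752/10933 - (41856/120263)*sqrt(22).
List the singular points by increasing real part (a conjugate pair: the negative imaginary part first).


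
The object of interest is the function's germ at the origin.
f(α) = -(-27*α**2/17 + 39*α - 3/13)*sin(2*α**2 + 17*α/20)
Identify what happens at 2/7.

The point is a regular point.

There is no denominator, hence no pole anywhere.
The factor -sin(2*α**2 + 17*α/20) is entire.
So the germ continues analytically to 2/7.


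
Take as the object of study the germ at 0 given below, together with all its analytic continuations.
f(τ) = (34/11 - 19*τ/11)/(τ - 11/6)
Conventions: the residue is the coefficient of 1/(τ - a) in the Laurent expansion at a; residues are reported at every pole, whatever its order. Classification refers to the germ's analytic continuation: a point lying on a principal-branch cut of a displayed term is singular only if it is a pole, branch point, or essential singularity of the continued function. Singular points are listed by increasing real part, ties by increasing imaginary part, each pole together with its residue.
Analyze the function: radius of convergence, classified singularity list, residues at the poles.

Denominator factor (τ - 11/6): pole of order 1 at 11/6, modulus 11/6.
The radius of convergence is the smallest modulus among the singular points: 11/6.
At the order-1 pole 11/6 set g(τ) = (τ - (11/6))*f(τ) = 34/11 - 19*τ/11.
Simple pole: residue = g(a) at a = 11/6, which is -5/66.

Radius of convergence at 0: 11/6.
At 11/6: a pole of order 1; residue -5/66.


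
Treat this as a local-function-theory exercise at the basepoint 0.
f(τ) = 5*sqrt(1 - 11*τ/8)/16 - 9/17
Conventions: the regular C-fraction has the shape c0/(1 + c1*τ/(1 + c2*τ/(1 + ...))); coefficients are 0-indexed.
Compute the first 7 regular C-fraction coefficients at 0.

The regular C-fraction coefficients are [-59/272, -935/944, 1221/1888, 649/3552, -3091/3552, -1221/8992, -4961/8992].

Taylor coefficients (expand at 0): a_0 = -59/272, a_1 = -55/256, a_2 = -605/8192, a_3 = -6655/131072, a_4 = -366025/8388608, a_5 = -5636785/134217728, a_6 = -186013905/4294967296.
c0 = a_0 = -59/272. Peel one level at a time: if S = 1 + c*τ/S' with S'(0) = 1, then c is the τ-coefficient of S and S' = c*τ/(S - 1).
S_1 = c0/f = 1 + (-935/944)*τ + (1141635/1782272)*τ^2 + ...; c1 = -935/944.
S_2 = c1*τ/(S_1 - 1) = 1 + (1221/1888)*τ + (-121/1024)*τ^2 + ...; c2 = 1221/1888.
S_3 = c2*τ/(S_2 - 1) = 1 + (649/3552)*τ + (2006059/12616704)*τ^2 + ...; c3 = 649/3552.
S_4 = c3*τ/(S_3 - 1) = 1 + (-3091/3552)*τ + (-121/1024)*τ^2 + ...; c4 = -3091/3552.
S_5 = c4*τ/(S_4 - 1) = 1 + (-1221/8992)*τ + (-6057381/80856064)*τ^2 + ...; c5 = -1221/8992.
S_6 = c5*τ/(S_5 - 1) = 1 + (-4961/8992)*τ + ...; c6 = -4961/8992.


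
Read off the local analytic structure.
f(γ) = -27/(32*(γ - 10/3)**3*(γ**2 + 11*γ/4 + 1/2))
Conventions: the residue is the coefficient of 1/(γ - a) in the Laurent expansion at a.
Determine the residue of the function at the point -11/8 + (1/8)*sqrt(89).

The factor γ**2 + 11*γ/4 + 1/2 splits as (γ - a)(γ - a') with a = -11/8 + (1/8)*sqrt(89), a' = -11/8 - (1/8)*sqrt(89). At the order-1 pole a set g(γ) = (γ - a)*f(γ) = [-27/(32*(γ - 10/3)**3)] / (γ - a').
Simple pole: residue = g(a) at a = -11/8 + (1/8)*sqrt(89), which is 21382299/6696143872 + (312455961/595956804608)*sqrt(89).

The residue is 21382299/6696143872 + (312455961/595956804608)*sqrt(89).


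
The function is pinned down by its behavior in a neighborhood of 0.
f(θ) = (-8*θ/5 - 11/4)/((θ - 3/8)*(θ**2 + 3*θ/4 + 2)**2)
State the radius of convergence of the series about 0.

Denominator factor (θ - 3/8): pole of order 1 at 3/8, modulus 3/8.
Denominator factor (θ**2 + 3*θ/4 + 2)^2: discriminant -119/16, complex-conjugate roots (-3/8) + ((1/8)*sqrt(119))*i and (-3/8) - ((1/8)*sqrt(119))*i; poles of order 2, moduli sqrt(2) and sqrt(2).
The radius of convergence is the smallest modulus among the singular points: 3/8.

The radius of convergence is 3/8.


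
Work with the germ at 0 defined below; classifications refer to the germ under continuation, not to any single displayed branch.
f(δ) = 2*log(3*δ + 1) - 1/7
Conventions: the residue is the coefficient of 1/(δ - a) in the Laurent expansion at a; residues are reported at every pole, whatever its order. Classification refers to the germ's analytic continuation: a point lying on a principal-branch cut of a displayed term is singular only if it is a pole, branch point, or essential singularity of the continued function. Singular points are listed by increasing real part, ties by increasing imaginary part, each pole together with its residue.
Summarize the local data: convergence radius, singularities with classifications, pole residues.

Branch term (2)*log(1 - δ/(-1/3)): its argument vanishes at δ = -1/3, a logarithmic branch point, modulus 1/3.
The radius of convergence is the smallest modulus among the singular points: 1/3.

Radius of convergence at 0: 1/3.
At -1/3: a logarithmic branch point.


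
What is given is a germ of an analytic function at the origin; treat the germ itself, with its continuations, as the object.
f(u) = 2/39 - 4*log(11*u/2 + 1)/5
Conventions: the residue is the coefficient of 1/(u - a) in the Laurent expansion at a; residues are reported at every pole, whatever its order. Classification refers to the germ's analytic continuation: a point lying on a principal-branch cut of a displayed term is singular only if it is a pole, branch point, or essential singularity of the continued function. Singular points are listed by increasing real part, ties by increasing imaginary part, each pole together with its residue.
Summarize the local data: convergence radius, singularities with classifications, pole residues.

Radius of convergence at 0: 2/11.
At -2/11: a logarithmic branch point.

Branch term (-4/5)*log(1 - u/(-2/11)): its argument vanishes at u = -2/11, a logarithmic branch point, modulus 2/11.
The radius of convergence is the smallest modulus among the singular points: 2/11.


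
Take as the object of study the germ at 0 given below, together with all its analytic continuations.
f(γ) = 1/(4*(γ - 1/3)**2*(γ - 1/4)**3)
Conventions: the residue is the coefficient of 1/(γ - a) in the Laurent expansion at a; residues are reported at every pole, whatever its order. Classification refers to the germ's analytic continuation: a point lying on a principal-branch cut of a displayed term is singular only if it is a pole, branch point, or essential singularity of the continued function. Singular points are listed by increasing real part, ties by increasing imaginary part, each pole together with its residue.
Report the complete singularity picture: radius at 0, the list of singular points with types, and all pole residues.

Radius of convergence at 0: 1/4.
At 1/4: a pole of order 3; residue 15552.
At 1/3: a pole of order 2; residue -15552.

Denominator factor (γ - 1/4)^3: pole of order 3 at 1/4, modulus 1/4.
Denominator factor (γ - 1/3)^2: pole of order 2 at 1/3, modulus 1/3.
The radius of convergence is the smallest modulus among the singular points: 1/4.
At the order-3 pole 1/4 set g(γ) = (γ - (1/4))^3*f(γ) = 1/(4*(γ - 1/3)**2).
Order-3 pole: residue = g''(a)/2; g''(1/4) = 31104, so the residue is 15552.
At the order-2 pole 1/3 set g(γ) = (γ - (1/3))^2*f(γ) = 1/(4*(γ - 1/4)**3).
Order-2 pole: residue = g'(a); g'(1/3) = -15552, so the residue is -15552.
List the singular points by increasing real part (a conjugate pair: the negative imaginary part first).


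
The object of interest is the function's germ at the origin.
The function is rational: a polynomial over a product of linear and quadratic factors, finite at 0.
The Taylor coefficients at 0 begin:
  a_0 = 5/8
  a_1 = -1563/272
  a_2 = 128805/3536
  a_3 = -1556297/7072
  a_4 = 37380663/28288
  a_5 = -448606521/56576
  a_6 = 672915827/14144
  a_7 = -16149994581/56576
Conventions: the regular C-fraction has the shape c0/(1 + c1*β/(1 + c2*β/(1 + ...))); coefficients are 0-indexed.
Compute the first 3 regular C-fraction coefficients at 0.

Taylor coefficients (read off): a_0 = 5/8, a_1 = -1563/272, a_2 = 128805/3536.
c0 = a_0 = 5/8. Peel one level at a time: if S = 1 + c*β/S' with S'(0) = 1, then c is the β-coefficient of S and S' = c*β/(S - 1).
S_1 = c0/f = 1 + (1563/170)*β + (9861747/375700)*β^2 + ...; c1 = 1563/170.
S_2 = c1*β/(S_1 - 1) = 1 + (-3287249/1151410)*β + ...; c2 = -3287249/1151410.

The regular C-fraction coefficients are [5/8, 1563/170, -3287249/1151410].


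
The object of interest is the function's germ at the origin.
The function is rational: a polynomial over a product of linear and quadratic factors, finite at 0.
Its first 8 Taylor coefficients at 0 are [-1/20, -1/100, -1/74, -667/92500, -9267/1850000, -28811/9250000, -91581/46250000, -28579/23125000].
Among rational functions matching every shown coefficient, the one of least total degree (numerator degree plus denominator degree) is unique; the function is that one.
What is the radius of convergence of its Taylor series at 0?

The radius of convergence is -2 + sqrt(14).

No rational of total degree below 6 reproduces all 8 coefficients; solving the [2/4] Pade equations on them gives f(φ) = (-13*φ**2/37 + 3*φ - 5)/(φ**2 + 4*φ - 10)**2, whose expansion matches every shown term.
Denominator factor (φ**2 + 4*φ - 10)^2: discriminant 56, real irrational roots -2 + sqrt(14) and -2 - sqrt(14); poles of order 2, moduli -2 + sqrt(14) and 2 + sqrt(14).
The radius of convergence is the smallest modulus among the singular points: -2 + sqrt(14).


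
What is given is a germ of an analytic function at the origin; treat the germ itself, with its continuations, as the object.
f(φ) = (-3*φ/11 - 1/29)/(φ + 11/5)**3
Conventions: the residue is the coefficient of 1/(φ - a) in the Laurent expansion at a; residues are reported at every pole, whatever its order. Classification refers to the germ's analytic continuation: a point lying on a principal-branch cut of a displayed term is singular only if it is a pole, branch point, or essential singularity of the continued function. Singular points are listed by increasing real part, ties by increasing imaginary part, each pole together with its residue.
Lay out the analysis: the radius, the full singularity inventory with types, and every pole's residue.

Denominator factor (φ + 11/5)^3: pole of order 3 at -11/5, modulus 11/5.
The radius of convergence is the smallest modulus among the singular points: 11/5.
At the order-3 pole -11/5 set g(φ) = (φ - (-11/5))^3*f(φ) = -3*φ/11 - 1/29.
Order-3 pole: residue = g''(a)/2; g''(-11/5) = 0, so the residue is 0.

Radius of convergence at 0: 11/5.
At -11/5: a pole of order 3; residue 0.


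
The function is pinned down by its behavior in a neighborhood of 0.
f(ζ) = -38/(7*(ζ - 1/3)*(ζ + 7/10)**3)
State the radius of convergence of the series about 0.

The radius of convergence is 1/3.

Denominator factor (ζ - 1/3): pole of order 1 at 1/3, modulus 1/3.
Denominator factor (ζ + 7/10)^3: pole of order 3 at -7/10, modulus 7/10.
The radius of convergence is the smallest modulus among the singular points: 1/3.


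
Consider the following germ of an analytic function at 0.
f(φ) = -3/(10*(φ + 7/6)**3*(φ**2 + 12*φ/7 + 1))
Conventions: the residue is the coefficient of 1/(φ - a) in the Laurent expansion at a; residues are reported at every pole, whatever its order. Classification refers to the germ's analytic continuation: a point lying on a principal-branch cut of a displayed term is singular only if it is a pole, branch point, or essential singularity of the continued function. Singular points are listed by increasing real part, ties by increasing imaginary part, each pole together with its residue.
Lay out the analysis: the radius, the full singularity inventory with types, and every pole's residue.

Denominator factor (φ**2 + 12*φ/7 + 1): discriminant -52/49, complex-conjugate roots (-6/7) + ((1/7)*sqrt(13))*i and (-6/7) - ((1/7)*sqrt(13))*i; poles of order 1, moduli 1 and 1.
Denominator factor (φ + 7/6)^3: pole of order 3 at -7/6, modulus 7/6.
The radius of convergence is the smallest modulus among the singular points: 1.
At the order-3 pole -7/6 set g(φ) = (φ - (-7/6))^3*f(φ) = -3/(10*(φ**2 + 12*φ/7 + 1)).
Order-3 pole: residue = g''(a)/2; g''(-7/6) = -11664/41405, so the residue is -5832/41405.
The factor φ**2 + 12*φ/7 + 1 splits as (φ - a)(φ - a') with a = (-6/7) - ((1/7)*sqrt(13))*i, a' = (-6/7) + ((1/7)*sqrt(13))*i. At the order-1 pole a set g(φ) = (φ - a)*f(φ) = [-3/(10*(φ + 7/6)**3)] / (φ - a').
Simple pole: residue = g(a) at a = (-6/7) - ((1/7)*sqrt(13))*i, which is (2916/41405) + ((3078/8281)*sqrt(13))*i.
The factor φ**2 + 12*φ/7 + 1 splits as (φ - a)(φ - a') with a = (-6/7) + ((1/7)*sqrt(13))*i, a' = (-6/7) - ((1/7)*sqrt(13))*i. At the order-1 pole a set g(φ) = (φ - a)*f(φ) = [-3/(10*(φ + 7/6)**3)] / (φ - a').
Simple pole: residue = g(a) at a = (-6/7) + ((1/7)*sqrt(13))*i, which is (2916/41405) - ((3078/8281)*sqrt(13))*i.
List the singular points by increasing real part (a conjugate pair: the negative imaginary part first).

Radius of convergence at 0: 1.
At -7/6: a pole of order 3; residue -5832/41405.
At (-6/7) - ((1/7)*sqrt(13))*i: a pole of order 1; residue (2916/41405) + ((3078/8281)*sqrt(13))*i.
At (-6/7) + ((1/7)*sqrt(13))*i: a pole of order 1; residue (2916/41405) - ((3078/8281)*sqrt(13))*i.


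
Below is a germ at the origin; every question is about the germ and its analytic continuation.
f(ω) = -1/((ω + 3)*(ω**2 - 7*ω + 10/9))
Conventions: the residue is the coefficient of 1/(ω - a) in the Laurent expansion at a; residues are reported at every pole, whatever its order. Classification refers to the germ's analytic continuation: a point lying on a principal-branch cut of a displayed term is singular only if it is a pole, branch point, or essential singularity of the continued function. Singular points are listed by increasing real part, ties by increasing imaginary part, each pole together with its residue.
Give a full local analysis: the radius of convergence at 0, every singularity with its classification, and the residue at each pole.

Denominator factor (ω**2 - 7*ω + 10/9): discriminant 401/9, real irrational roots 7/2 + (1/6)*sqrt(401) and 7/2 - (1/6)*sqrt(401); poles of order 1, moduli 7/2 + (1/6)*sqrt(401) and 7/2 - (1/6)*sqrt(401).
Denominator factor (ω + 3): pole of order 1 at -3, modulus 3.
The radius of convergence is the smallest modulus among the singular points: 7/2 - (1/6)*sqrt(401).
At the order-1 pole -3 set g(ω) = (ω - (-3))*f(ω) = -1/(ω**2 - 7*ω + 10/9).
Simple pole: residue = g(a) at a = -3, which is -9/280.
The factor ω**2 - 7*ω + 10/9 splits as (ω - a)(ω - a') with a = 7/2 - (1/6)*sqrt(401), a' = 7/2 + (1/6)*sqrt(401). At the order-1 pole a set g(ω) = (ω - a)*f(ω) = [-1/(ω + 3)] / (ω - a').
Simple pole: residue = g(a) at a = 7/2 - (1/6)*sqrt(401), which is 9/560 + (351/224560)*sqrt(401).
The factor ω**2 - 7*ω + 10/9 splits as (ω - a)(ω - a') with a = 7/2 + (1/6)*sqrt(401), a' = 7/2 - (1/6)*sqrt(401). At the order-1 pole a set g(ω) = (ω - a)*f(ω) = [-1/(ω + 3)] / (ω - a').
Simple pole: residue = g(a) at a = 7/2 + (1/6)*sqrt(401), which is 9/560 - (351/224560)*sqrt(401).
List the singular points by increasing real part (a conjugate pair: the negative imaginary part first).

Radius of convergence at 0: 7/2 - (1/6)*sqrt(401).
At -3: a pole of order 1; residue -9/280.
At 7/2 - (1/6)*sqrt(401): a pole of order 1; residue 9/560 + (351/224560)*sqrt(401).
At 7/2 + (1/6)*sqrt(401): a pole of order 1; residue 9/560 - (351/224560)*sqrt(401).


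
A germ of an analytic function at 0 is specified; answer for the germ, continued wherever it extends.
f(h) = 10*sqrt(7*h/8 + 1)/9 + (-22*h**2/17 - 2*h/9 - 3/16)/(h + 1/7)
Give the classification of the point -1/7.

The denominator factor h + 1/7 vanishes at -1/7 and appears to the power 1; the numerator there equals -21851/119952, nonzero, and no other factor vanishes.
The branch terms are analytic at this point.
Hence a pole whose order is the multiplicity, 1.

The point is a pole of order 1.


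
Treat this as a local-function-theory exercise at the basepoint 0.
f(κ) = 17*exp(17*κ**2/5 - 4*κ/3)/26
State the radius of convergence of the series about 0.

The factor exp(17*κ**2/5 - 4*κ/3) is entire and contributes no finite singular point.
The polynomial part has no poles.
No finite singular points: the Taylor series at 0 converges everywhere.

The radius of convergence is infinite.


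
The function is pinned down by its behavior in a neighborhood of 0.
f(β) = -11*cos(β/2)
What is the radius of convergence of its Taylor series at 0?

The factor cos(β/2) is entire and contributes no finite singular point.
The polynomial part has no poles.
No finite singular points: the Taylor series at 0 converges everywhere.

The radius of convergence is infinite.


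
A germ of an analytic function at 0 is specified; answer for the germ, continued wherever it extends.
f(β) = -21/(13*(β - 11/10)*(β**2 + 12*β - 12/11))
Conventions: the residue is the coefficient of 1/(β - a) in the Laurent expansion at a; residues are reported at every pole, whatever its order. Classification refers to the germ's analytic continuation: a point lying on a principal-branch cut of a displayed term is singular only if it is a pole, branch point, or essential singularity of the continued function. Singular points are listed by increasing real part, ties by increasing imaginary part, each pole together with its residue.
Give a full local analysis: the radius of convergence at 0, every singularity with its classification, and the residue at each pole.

Denominator factor (β**2 + 12*β - 12/11): discriminant 1632/11, real irrational roots -6 + (2/11)*sqrt(1122) and -6 - (2/11)*sqrt(1122); poles of order 1, moduli -6 + (2/11)*sqrt(1122) and 6 + (2/11)*sqrt(1122).
Denominator factor (β - 11/10): pole of order 1 at 11/10, modulus 11/10.
The radius of convergence is the smallest modulus among the singular points: -6 + (2/11)*sqrt(1122).
The factor β**2 + 12*β - 12/11 splits as (β - a)(β - a') with a = -6 - (2/11)*sqrt(1122), a' = -6 + (2/11)*sqrt(1122). At the order-1 pole a set g(β) = (β - a)*f(β) = [-21/(13*(β - 11/10))] / (β - a').
Simple pole: residue = g(a) at a = -6 - (2/11)*sqrt(1122), which is 1650/27209 - (3905/1850212)*sqrt(1122).
The factor β**2 + 12*β - 12/11 splits as (β - a)(β - a') with a = -6 + (2/11)*sqrt(1122), a' = -6 - (2/11)*sqrt(1122). At the order-1 pole a set g(β) = (β - a)*f(β) = [-21/(13*(β - 11/10))] / (β - a').
Simple pole: residue = g(a) at a = -6 + (2/11)*sqrt(1122), which is 1650/27209 + (3905/1850212)*sqrt(1122).
At the order-1 pole 11/10 set g(β) = (β - (11/10))*f(β) = -21/(13*(β**2 + 12*β - 12/11)).
Simple pole: residue = g(a) at a = 11/10, which is -3300/27209.
List the singular points by increasing real part (a conjugate pair: the negative imaginary part first).

Radius of convergence at 0: -6 + (2/11)*sqrt(1122).
At -6 - (2/11)*sqrt(1122): a pole of order 1; residue 1650/27209 - (3905/1850212)*sqrt(1122).
At -6 + (2/11)*sqrt(1122): a pole of order 1; residue 1650/27209 + (3905/1850212)*sqrt(1122).
At 11/10: a pole of order 1; residue -3300/27209.
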